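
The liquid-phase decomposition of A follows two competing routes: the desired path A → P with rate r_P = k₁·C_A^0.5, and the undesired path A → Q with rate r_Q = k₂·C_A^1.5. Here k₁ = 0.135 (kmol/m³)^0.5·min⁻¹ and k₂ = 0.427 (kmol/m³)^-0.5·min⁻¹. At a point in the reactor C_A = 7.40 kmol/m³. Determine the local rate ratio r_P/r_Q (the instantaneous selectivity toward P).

S_{P/Q} = r_P/r_Q = (k₁·C_A^0.5)/(k₂·C_A^1.5) = (k₁/k₂)·C_A⁻¹.
= (0.135×7.400^0.5) / (0.427×7.400^1.5) = 0.3672/8.596 = 0.0427.
The undesired path is higher order in A, so low C_A (CSTR or dilute feed) favours P.

0.0427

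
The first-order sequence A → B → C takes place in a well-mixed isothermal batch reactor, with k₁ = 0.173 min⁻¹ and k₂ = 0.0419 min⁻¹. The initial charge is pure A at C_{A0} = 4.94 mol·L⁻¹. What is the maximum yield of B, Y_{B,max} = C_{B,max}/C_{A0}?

0.636

For a first-order series the maximum intermediate yield is C_{B,max}/C_{A0} = (k₁/k₂)^[k₂/(k₂−k₁)].
= (0.173/0.0419)^(0.0419/(0.0419−0.173)) = (4.129)^(-0.3196) = 0.6356.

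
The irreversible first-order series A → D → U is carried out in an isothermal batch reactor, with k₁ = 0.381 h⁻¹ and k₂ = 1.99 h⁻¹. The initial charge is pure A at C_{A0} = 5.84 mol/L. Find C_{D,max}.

For a first-order series the maximum intermediate yield is C_{D,max}/C_{A0} = (k₁/k₂)^[k₂/(k₂−k₁)].
= (0.381/1.99)^(1.99/(1.99−0.381)) = (0.1915)^(1.237) = 0.1294.
C_{D,max} = 0.1294×5.84 = 0.756 mol/L.

0.756 mol/L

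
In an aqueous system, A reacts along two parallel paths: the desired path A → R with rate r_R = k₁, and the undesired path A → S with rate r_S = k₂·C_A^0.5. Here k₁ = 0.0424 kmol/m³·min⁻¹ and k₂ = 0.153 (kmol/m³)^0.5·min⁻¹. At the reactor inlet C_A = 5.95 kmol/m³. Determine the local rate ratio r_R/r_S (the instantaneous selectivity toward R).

0.114

S_{R/S} = r_R/r_S = (k₁)/(k₂·C_A^0.5) = (k₁/k₂)·C_A^-0.5.
= (0.0424) / (0.153×5.950^0.5) = 0.04240/0.3732 = 0.114.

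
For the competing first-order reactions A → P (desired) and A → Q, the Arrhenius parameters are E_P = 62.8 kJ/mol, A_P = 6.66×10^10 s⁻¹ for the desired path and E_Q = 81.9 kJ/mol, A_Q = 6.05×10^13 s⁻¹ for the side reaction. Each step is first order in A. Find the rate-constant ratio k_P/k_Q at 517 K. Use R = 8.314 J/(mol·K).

With equal orders, S_{P/Q} = k_P/k_Q = (A_P/A_Q)·exp[(E_Q−E_P)/(RT)].
(E_Q−E_P)/(RT) = (81.9−62.8)×10³/(8.314×517) = 19100/4298 = 4.444.
k_P/k_Q = (6.66×10^10/6.05×10^13)·exp(4.444) = 0.001101 × 85.08 = 0.0937.

0.0937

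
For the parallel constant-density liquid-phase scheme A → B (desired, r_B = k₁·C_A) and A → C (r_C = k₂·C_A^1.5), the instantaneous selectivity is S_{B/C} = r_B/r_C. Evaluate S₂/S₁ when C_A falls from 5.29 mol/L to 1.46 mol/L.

1.90

S_{B/C} = (k₁/k₂)·C_A^-0.5, so S₂/S₁ = (C_{A,2}/C_{A,1})^-0.5.
= (1.46/5.29)^(-0.5) = (0.2760)^(-0.5) = 1.90.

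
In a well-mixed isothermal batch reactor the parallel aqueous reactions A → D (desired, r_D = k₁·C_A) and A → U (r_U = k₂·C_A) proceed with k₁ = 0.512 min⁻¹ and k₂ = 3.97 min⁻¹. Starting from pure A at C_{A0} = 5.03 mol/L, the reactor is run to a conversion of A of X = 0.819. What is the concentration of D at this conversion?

C_A = C_{A0}(1−X) = 0.9104 mol/L.
Both paths are first order in A, so the instantaneous fraction to D is constant: dC_D/d(−C_A) = k₁/(k₁+k₂) = 0.1142.
C_D = 0.1142·(C_{A0}−C_A) = 0.1142×4.120 = 0.471 mol/L.

0.471 mol/L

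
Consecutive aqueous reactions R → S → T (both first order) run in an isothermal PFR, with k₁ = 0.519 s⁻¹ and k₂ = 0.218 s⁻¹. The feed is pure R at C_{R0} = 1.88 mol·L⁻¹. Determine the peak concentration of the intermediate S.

For a first-order series the maximum intermediate yield is C_{S,max}/C_{R0} = (k₁/k₂)^[k₂/(k₂−k₁)].
= (0.519/0.218)^(0.218/(0.218−0.519)) = (2.381)^(-0.7243) = 0.5335.
C_{S,max} = 0.5335×1.88 = 1.00 mol·L⁻¹.

1.00 mol·L⁻¹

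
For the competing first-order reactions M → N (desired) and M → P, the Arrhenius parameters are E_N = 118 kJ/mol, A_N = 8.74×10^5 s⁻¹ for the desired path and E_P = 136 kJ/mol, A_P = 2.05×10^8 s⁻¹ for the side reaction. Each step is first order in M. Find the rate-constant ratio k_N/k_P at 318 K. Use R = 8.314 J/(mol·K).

3.86

Since both paths have the same order in M, the concentration cancels and S_{N/P} = k_N/k_P = (A_N/A_P)·exp[(E_P−E_N)/(RT)].
(E_P−E_N)/(RT) = (136−118)×10³/(8.314×318) = 18000/2644 = 6.808.
k_N/k_P = (8.74×10^5/2.05×10^8)·exp(6.808) = 0.004263 × 905.3 = 3.86.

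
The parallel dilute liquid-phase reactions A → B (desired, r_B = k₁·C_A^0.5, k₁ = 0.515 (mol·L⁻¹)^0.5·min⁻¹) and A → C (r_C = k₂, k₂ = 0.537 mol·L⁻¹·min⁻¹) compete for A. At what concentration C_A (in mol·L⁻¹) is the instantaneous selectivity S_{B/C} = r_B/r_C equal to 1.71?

S_{B/C} = (k₁/k₂)·C_A^0.5 ⇒ C_A = (S·k₂/k₁)^(2).
= (1.71×0.537/0.515)^(2) = (1.783)^(2) = 3.18 mol·L⁻¹.

3.18 mol·L⁻¹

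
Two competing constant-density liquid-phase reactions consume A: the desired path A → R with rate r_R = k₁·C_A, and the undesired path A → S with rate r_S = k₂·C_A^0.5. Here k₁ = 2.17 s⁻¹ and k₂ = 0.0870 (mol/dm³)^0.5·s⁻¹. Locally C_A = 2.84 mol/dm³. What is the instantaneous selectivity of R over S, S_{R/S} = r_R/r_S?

42.0

S_{R/S} = r_R/r_S = (k₁·C_A)/(k₂·C_A^0.5) = (k₁/k₂)·C_A^0.5.
= (2.17×2.840) / (0.0870×2.840^0.5) = 6.163/0.1466 = 42.0.
Since the desired path is higher order in A, keeping C_A high (PFR or concentrated feed) favours R.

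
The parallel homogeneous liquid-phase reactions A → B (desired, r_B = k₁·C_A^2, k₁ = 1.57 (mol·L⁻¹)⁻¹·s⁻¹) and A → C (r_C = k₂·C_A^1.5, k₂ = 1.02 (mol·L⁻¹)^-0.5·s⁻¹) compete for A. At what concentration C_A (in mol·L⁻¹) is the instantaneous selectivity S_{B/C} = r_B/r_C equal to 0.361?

S_{B/C} = (k₁/k₂)·C_A^0.5 ⇒ C_A = (S·k₂/k₁)^(2).
= (0.361×1.02/1.57)^(2) = (0.2345)^(2) = 0.0550 mol·L⁻¹.

0.0550 mol·L⁻¹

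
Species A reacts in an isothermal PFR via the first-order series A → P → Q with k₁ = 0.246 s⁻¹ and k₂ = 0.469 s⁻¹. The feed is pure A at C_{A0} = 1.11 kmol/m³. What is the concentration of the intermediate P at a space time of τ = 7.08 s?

0.170 kmol/m³

Solving the coupled first-order balances gives C_P(τ) = [k₁/(k₂−k₁)]·C_{A0}·(e^(−k₁τ) − e^(−k₂τ)).
e^(−k₁τ) = e^(−0.246×7.08) = e^(−1.742) = 0.1752; e^(−k₂τ) = e^(−3.321) = 0.03613.
C_P = 0.246×1.11/(0.469−0.246) × (0.1752−0.03613) = 1.224×0.1391 = 0.1703 kmol/m³.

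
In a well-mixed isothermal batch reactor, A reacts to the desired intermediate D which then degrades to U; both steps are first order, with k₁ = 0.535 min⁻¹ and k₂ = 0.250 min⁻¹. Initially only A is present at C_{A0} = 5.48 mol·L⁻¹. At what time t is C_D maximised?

2.67 min

Setting dC_D/dt = 0 gives t_opt = ln(k₂/k₁)/(k₂−k₁).
= ln(0.250/0.535)/(0.250−0.535) = ln(0.4673)/-0.2850 = -0.7608/-0.2850 = 2.67 min.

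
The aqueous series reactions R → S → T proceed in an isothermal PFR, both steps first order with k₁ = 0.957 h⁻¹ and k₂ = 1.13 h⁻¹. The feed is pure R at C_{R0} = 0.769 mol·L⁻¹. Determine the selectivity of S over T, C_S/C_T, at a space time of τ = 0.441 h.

3.42

Solving the coupled first-order balances gives C_S(τ) = [k₁/(k₂−k₁)]·C_{R0}·(e^(−k₁τ) − e^(−k₂τ)).
e^(−k₁τ) = e^(−0.957×0.441) = e^(−0.4220) = 0.6557; e^(−k₂τ) = e^(−0.4983) = 0.6075.
C_S = 0.957×0.769/(1.13−0.957) × (0.6557−0.6075) = 4.254×0.04817 = 0.2049 mol·L⁻¹.
C_R = C_{R0}e^(−k₁τ) = 0.5042 mol·L⁻¹, so C_T = C_{R0}−C_R−C_S = 0.05987 mol·L⁻¹; C_S/C_T = 3.42.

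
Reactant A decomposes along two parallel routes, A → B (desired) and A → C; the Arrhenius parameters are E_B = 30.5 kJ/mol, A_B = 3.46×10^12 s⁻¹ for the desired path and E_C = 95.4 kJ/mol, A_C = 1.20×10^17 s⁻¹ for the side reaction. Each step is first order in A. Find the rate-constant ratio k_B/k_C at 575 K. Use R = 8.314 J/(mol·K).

22.7

k_B/k_C = (A_B/A_C)·exp[−(E_B−E_C)/(RT)] = (A_B/A_C)·exp[(E_C−E_B)/(RT)].
(E_C−E_B)/(RT) = (95.4−30.5)×10³/(8.314×575) = 64900/4781 = 13.58.
k_B/k_C = (3.46×10^12/1.20×10^17)·exp(13.58) = 2.883×10^-5 × 7.869×10^5 = 22.7.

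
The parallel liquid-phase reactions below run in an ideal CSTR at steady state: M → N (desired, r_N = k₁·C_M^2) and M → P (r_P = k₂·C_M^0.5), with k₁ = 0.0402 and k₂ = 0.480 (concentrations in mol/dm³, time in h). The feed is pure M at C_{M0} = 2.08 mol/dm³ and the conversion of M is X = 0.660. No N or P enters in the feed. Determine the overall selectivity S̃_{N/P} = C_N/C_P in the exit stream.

Exit C_M = C_{M0}(1−X) = 2.08×0.340 = 0.7072 mol/dm³.
Rates in a CSTR are evaluated at the outlet concentration: r_N = 0.0402×0.7072^2 = 0.02011, r_P = 0.480×0.7072^0.5 = 0.4037.
Overall selectivity = C_N/C_P = r_Nτ/(r_Pτ) = r_N/r_P = 0.0498.

0.0498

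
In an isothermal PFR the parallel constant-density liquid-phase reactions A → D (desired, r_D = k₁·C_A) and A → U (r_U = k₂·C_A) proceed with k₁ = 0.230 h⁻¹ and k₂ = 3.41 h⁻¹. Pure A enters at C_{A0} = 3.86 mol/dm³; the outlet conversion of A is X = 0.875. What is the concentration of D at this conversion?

C_A = C_{A0}(1−X) = 0.4825 mol/dm³.
Both paths are first order in A, so the instantaneous fraction to D is constant: dC_D/d(−C_A) = k₁/(k₁+k₂) = 0.06319.
C_D = 0.06319·(C_{A0}−C_A) = 0.06319×3.377 = 0.213 mol/dm³.

0.213 mol/dm³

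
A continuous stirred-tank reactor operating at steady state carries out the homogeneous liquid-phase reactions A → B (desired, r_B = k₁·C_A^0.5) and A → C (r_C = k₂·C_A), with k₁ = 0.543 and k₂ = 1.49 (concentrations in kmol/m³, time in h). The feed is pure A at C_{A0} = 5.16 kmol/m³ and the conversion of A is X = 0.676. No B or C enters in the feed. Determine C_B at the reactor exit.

Exit C_A = C_{A0}(1−X) = 5.16×0.324 = 1.672 kmol/m³.
In a CSTR the entire volume is at exit conditions, so r_B = 0.543×1.672^0.5 = 0.7021 and r_C = 1.49×1.672 = 2.491.
Fraction of consumed A going to B: r_B/(r_B+r_C) = 0.2199.
C_B = 0.2199·C_{A0}·X = 0.2199×5.16×0.676 = 0.767 kmol/m³.

0.767 kmol/m³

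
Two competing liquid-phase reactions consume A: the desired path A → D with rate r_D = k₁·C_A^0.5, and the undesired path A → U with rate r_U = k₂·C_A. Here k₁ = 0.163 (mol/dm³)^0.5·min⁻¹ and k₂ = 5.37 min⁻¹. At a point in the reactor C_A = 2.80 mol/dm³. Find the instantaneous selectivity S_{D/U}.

0.0181

S_{D/U} = r_D/r_U = (k₁·C_A^0.5)/(k₂·C_A) = (k₁/k₂)·C_A^-0.5.
= (0.163×2.800^0.5) / (5.37×2.800) = 0.2728/15.04 = 0.0181.
The undesired path is higher order in A, so low C_A (CSTR or dilute feed) favours D.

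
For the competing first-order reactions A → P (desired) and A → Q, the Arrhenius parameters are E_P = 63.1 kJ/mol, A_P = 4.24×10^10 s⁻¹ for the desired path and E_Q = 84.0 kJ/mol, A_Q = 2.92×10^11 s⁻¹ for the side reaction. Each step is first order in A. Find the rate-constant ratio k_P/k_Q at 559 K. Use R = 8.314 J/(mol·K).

13.0

Since both paths have the same order in A, the concentration cancels and S_{P/Q} = k_P/k_Q = (A_P/A_Q)·exp[(E_Q−E_P)/(RT)].
(E_Q−E_P)/(RT) = (84.0−63.1)×10³/(8.314×559) = 20900/4648 = 4.497.
k_P/k_Q = (4.24×10^10/2.92×10^11)·exp(4.497) = 0.1452 × 89.75 = 13.0.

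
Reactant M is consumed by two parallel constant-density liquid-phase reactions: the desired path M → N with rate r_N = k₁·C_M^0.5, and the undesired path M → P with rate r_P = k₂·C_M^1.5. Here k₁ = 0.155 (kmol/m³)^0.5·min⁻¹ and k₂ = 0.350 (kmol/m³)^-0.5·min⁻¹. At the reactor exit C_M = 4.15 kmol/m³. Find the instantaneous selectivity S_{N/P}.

0.107

S_{N/P} = r_N/r_P = (k₁·C_M^0.5)/(k₂·C_M^1.5) = (k₁/k₂)·C_M⁻¹.
= (0.155×4.150^0.5) / (0.350×4.150^1.5) = 0.3158/2.959 = 0.107.
The undesired path is higher order in M, so low C_M (CSTR or dilute feed) favours N.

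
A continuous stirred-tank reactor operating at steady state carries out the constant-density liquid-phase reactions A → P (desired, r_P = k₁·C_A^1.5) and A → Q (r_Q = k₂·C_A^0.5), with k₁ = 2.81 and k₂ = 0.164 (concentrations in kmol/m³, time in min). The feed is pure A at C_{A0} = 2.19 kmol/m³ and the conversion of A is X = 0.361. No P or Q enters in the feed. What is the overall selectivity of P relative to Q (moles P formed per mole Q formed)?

Exit C_A = C_{A0}(1−X) = 2.19×0.639 = 1.399 kmol/m³.
Rates in a CSTR are evaluated at the outlet concentration: r_P = 2.81×1.399^1.5 = 4.652, r_Q = 0.164×1.399^0.5 = 0.1940.
Overall selectivity = C_P/C_Q = r_Pτ/(r_Qτ) = r_P/r_Q = 24.0.

24.0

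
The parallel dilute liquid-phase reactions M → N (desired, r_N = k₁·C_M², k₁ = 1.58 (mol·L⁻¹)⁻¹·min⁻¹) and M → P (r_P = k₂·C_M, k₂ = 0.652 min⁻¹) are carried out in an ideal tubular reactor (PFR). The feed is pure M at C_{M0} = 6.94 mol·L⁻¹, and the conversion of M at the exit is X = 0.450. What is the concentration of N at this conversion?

C_M = C_{M0}(1−X) = 3.817 mol·L⁻¹.
Along a PFR/batch, dC_P/dC_M = −r_P/(r_N+r_P) = −k₂/(k₂+k₁·C_M).
Integrating from C_{M0} to C_M: C_P = (0.652/1.58)·ln[(0.652+1.58·6.94)/(0.652+1.58·3.82)] = 0.4127·ln(11.62/6.683) = 0.2282 mol·L⁻¹.
Then C_N = (C_{M0}−C_M) − C_P = 3.123 − 0.2282 = 2.895 mol·L⁻¹.

2.89 mol·L⁻¹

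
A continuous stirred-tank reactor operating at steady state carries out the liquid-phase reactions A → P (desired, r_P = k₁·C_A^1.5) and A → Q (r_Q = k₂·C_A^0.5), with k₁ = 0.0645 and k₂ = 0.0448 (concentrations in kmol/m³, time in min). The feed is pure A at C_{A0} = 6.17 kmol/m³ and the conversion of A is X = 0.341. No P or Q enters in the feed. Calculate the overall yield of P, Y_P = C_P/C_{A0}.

Exit C_A = C_{A0}(1−X) = 6.17×0.659 = 4.066 kmol/m³.
A CSTR operates uniformly at the exit composition, giving r_P = 0.5288 and r_Q = 0.09034 (each k·C_A^n at C_A = 4.066).
Fraction of consumed A going to P: r_P/(r_P+r_Q) = 0.8541.
C_P = 0.8541·C_{A0}·X = 0.8541×6.17×0.341 = 1.80 kmol/m³; Y_P = C_P/C_{A0} = 0.291.

0.291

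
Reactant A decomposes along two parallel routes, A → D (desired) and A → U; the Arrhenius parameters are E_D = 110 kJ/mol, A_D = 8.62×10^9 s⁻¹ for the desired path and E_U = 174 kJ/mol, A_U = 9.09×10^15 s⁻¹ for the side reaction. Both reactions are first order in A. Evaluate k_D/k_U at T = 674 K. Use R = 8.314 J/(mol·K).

0.0865

With equal orders, S_{D/U} = k_D/k_U = (A_D/A_U)·exp[(E_U−E_D)/(RT)].
(E_U−E_D)/(RT) = (174−110)×10³/(8.314×674) = 64000/5604 = 11.42.
k_D/k_U = (8.62×10^9/9.09×10^15)·exp(11.42) = 9.483×10^-7 × 91232 = 0.0865.
Since E_D < E_U, lowering the temperature improves selectivity toward D.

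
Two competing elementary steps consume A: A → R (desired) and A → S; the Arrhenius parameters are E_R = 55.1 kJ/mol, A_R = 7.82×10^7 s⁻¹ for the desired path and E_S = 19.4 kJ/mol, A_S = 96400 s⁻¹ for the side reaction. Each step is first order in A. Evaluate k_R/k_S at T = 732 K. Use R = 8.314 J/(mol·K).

2.30

k_R/k_S = (A_R/A_S)·exp[−(E_R−E_S)/(RT)] = (A_R/A_S)·exp[(E_S−E_R)/(RT)].
(E_S−E_R)/(RT) = (19.4−55.1)×10³/(8.314×732) = -35700/6086 = -5.866.
k_R/k_S = (7.82×10^7/96400)·exp(-5.866) = 811.2 × 0.002834 = 2.30.
Since E_R > E_S, raising the temperature improves selectivity toward R.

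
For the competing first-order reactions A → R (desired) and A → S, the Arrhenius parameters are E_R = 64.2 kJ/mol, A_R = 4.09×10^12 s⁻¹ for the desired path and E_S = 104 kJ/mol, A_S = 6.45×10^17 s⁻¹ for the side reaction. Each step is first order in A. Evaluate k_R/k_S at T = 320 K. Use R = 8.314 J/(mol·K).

19.9

k_R/k_S = (A_R/A_S)·exp[−(E_R−E_S)/(RT)] = (A_R/A_S)·exp[(E_S−E_R)/(RT)].
(E_S−E_R)/(RT) = (104−64.2)×10³/(8.314×320) = 39800/2660 = 14.96.
k_R/k_S = (4.09×10^12/6.45×10^17)·exp(14.96) = 6.341×10^-6 × 3.140×10^6 = 19.9.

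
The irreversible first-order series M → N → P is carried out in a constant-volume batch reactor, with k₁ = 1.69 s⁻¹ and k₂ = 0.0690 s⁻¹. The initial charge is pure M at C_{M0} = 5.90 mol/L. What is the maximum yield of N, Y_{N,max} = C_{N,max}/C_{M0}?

0.873

For a first-order series the maximum intermediate yield is C_{N,max}/C_{M0} = (k₁/k₂)^[k₂/(k₂−k₁)].
= (1.69/0.0690)^(0.0690/(0.0690−1.69)) = (24.49)^(-0.04257) = 0.8727.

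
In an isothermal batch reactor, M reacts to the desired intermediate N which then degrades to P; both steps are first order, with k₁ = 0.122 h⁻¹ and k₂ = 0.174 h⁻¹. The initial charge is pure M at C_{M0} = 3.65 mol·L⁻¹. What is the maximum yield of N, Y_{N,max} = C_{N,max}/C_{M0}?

0.305

At the optimum, C_{N,max}/C_{M0} = (k₁/k₂)^[k₂/(k₂−k₁)].
= (0.122/0.174)^(0.174/(0.174−0.122)) = (0.7011)^(3.346) = 0.3048.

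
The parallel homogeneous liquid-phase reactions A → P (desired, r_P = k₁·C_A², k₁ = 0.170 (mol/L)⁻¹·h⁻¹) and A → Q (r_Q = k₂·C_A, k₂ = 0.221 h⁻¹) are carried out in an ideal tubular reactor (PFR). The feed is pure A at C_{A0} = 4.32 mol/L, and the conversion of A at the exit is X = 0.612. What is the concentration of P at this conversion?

C_A = C_{A0}(1−X) = 1.676 mol/L.
Along a PFR/batch, dC_Q/dC_A = −r_Q/(r_P+r_Q) = −k₂/(k₂+k₁·C_A).
Integrating from C_{A0} to C_A: C_Q = (0.221/0.170)·ln[(0.221+0.170·4.32)/(0.221+0.170·1.68)] = 1.300·ln(0.9554/0.5059) = 0.8264 mol/L.
Then C_P = (C_{A0}−C_A) − C_Q = 2.644 − 0.8264 = 1.817 mol/L.

1.82 mol/L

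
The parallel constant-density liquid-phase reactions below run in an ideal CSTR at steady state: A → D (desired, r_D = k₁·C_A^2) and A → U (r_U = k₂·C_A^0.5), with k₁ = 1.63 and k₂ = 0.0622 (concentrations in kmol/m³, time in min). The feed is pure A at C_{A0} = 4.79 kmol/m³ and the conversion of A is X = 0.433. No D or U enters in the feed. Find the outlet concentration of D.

Exit C_A = C_{A0}(1−X) = 4.79×0.567 = 2.716 kmol/m³.
A CSTR operates uniformly at the exit composition, giving r_D = 12.02 and r_U = 0.1025 (each k·C_A^n at C_A = 2.716).
Fraction of consumed A going to D: r_D/(r_D+r_U) = 0.9915.
C_D = 0.9915·C_{A0}·X = 0.9915×4.79×0.433 = 2.06 kmol/m³.

2.06 kmol/m³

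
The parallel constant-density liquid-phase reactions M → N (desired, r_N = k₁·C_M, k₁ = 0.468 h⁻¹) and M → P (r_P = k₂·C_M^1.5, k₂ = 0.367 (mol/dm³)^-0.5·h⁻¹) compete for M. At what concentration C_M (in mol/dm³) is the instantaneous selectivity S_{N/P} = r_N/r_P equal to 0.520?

6.01 mol/dm³

S_{N/P} = (k₁/k₂)·C_M^-0.5 ⇒ C_M = (S·k₂/k₁)^(-2).
= (0.520×0.367/0.468)^(-2) = (0.4078)^(-2) = 6.01 mol/dm³.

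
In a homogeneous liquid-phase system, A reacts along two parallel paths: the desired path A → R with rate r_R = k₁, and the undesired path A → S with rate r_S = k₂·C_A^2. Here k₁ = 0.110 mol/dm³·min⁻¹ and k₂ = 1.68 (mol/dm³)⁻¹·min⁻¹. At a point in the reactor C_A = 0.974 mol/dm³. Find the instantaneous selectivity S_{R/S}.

0.0690

S_{R/S} = r_R/r_S = (k₁)/(k₂·C_A^2) = (k₁/k₂)·C_A^-2.
= (0.110) / (1.68×0.9740^2) = 0.1100/1.594 = 0.0690.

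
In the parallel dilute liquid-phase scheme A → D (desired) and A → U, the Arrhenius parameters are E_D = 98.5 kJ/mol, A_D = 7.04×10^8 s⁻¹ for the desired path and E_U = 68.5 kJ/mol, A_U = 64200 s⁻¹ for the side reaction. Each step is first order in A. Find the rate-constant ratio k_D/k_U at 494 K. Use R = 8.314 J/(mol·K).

7.38

k_D/k_U = (A_D/A_U)·exp[−(E_D−E_U)/(RT)] = (A_D/A_U)·exp[(E_U−E_D)/(RT)].
(E_U−E_D)/(RT) = (68.5−98.5)×10³/(8.314×494) = -30000/4107 = -7.304.
k_D/k_U = (7.04×10^8/64200)·exp(-7.304) = 10966 × 6.726×10^-4 = 7.38.
Since E_D > E_U, raising the temperature improves selectivity toward D.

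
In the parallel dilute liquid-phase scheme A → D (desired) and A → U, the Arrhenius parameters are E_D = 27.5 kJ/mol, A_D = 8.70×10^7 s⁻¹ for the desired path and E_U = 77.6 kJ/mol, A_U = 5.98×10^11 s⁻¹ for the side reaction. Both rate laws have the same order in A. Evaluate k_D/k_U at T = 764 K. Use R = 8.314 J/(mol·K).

0.388

Since both paths have the same order in A, the concentration cancels and S_{D/U} = k_D/k_U = (A_D/A_U)·exp[(E_U−E_D)/(RT)].
(E_U−E_D)/(RT) = (77.6−27.5)×10³/(8.314×764) = 50100/6352 = 7.887.
k_D/k_U = (8.70×10^7/5.98×10^11)·exp(7.887) = 1.455×10^-4 × 2664 = 0.388.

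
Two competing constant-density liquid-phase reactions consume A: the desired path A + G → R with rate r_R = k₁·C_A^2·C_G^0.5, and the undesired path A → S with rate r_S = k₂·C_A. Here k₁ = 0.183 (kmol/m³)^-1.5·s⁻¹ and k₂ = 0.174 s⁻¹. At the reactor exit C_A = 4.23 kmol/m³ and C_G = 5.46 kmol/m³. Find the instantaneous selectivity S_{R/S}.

S_{R/S} = r_R/r_S = (k₁·C_A^2·C_G^0.5)/(k₂·C_A) = (k₁/k₂)·C_A·C_G^0.5.
= (0.183×4.230^2×5.460^0.5) / (0.174×4.230) = 7.651/0.7360 = 10.4.
Since the desired path is higher order in A, keeping C_A high (PFR or concentrated feed) favours R.

10.4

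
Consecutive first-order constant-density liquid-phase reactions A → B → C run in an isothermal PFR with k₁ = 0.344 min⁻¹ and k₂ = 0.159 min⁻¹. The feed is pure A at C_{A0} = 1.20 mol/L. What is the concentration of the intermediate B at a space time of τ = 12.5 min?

Solving the coupled first-order balances gives C_B(τ) = [k₁/(k₂−k₁)]·C_{A0}·(e^(−k₁τ) − e^(−k₂τ)).
e^(−k₁τ) = e^(−0.344×12.5) = e^(−4.300) = 0.01357; e^(−k₂τ) = e^(−1.988) = 0.1370.
C_B = 0.344×1.20/(0.159−0.344) × (0.01357−0.1370) = (-2.231)×(-0.1235) = 0.2755 mol/L.

0.276 mol/L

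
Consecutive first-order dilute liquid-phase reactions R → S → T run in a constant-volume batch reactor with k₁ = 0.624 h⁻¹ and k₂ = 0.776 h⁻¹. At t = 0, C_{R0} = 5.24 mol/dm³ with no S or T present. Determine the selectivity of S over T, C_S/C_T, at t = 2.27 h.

0.622

The intermediate concentration in a first-order A→B→C sequence is C_S = k₁C_{R0}(e^(−k₁t) − e^(−k₂t))/(k₂−k₁).
e^(−k₁t) = e^(−0.624×2.27) = e^(−1.416) = 0.2426; e^(−k₂t) = e^(−1.762) = 0.1718.
C_S = 0.624×5.24/(0.776−0.624) × (0.2426−0.1718) = 21.51×0.07078 = 1.523 mol/dm³.
C_R = C_{R0}e^(−k₁t) = 1.271 mol/dm³, so C_T = C_{R0}−C_R−C_S = 2.446 mol/dm³; C_S/C_T = 0.622.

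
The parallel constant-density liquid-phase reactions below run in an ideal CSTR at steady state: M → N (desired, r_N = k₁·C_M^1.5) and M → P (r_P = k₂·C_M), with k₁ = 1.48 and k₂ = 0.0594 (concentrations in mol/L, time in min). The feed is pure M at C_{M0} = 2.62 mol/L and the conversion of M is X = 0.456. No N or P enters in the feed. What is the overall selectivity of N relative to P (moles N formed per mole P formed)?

Exit C_M = C_{M0}(1−X) = 2.62×0.544 = 1.425 mol/L.
In a CSTR the entire volume is at exit conditions, so r_N = 1.48×1.425^1.5 = 2.518 and r_P = 0.0594×1.425 = 0.08466.
Overall selectivity = C_N/C_P = r_Nτ/(r_Pτ) = r_N/r_P = 29.7.

29.7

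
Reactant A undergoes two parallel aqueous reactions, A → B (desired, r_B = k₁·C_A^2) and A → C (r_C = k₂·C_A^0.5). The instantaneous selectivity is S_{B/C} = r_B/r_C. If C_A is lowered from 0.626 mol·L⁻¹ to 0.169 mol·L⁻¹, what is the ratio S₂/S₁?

S_{B/C} = (k₁/k₂)·C_A^1.5, so S₂/S₁ = (C_{A,2}/C_{A,1})^1.5.
= (0.169/0.626)^1.5 = (0.2700)^1.5 = 0.140.

0.140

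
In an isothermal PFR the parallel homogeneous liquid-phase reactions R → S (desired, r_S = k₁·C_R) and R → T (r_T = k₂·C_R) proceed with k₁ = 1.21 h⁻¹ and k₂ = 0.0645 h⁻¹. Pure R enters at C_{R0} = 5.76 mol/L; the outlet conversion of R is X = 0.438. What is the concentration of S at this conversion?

2.40 mol/L

C_R = C_{R0}(1−X) = 3.237 mol/L.
Both paths are first order in R, so the instantaneous fraction to S is constant: dC_S/d(−C_R) = k₁/(k₁+k₂) = 0.9494.
C_S = 0.9494·(C_{R0}−C_R) = 0.9494×2.523 = 2.40 mol/L.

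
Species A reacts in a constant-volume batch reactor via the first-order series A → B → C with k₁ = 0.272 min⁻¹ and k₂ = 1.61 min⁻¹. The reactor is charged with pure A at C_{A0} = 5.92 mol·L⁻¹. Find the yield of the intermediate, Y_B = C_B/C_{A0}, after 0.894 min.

The intermediate concentration in a first-order A→B→C sequence is C_B = k₁C_{A0}(e^(−k₁t) − e^(−k₂t))/(k₂−k₁).
e^(−k₁t) = e^(−0.272×0.894) = e^(−0.2432) = 0.7841; e^(−k₂t) = e^(−1.439) = 0.2371.
C_B = 0.272×5.92/(1.61−0.272) × (0.7841−0.2371) = 1.203×0.5471 = 0.6584 mol·L⁻¹.
Y_B = C_B/C_{A0} = 0.6584/5.92 = 0.111.

0.111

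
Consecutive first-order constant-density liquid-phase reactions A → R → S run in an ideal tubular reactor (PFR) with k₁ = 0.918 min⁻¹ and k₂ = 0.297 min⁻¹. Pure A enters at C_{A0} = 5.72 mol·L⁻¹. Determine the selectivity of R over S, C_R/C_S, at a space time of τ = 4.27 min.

Solving the coupled first-order balances gives C_R(τ) = [k₁/(k₂−k₁)]·C_{A0}·(e^(−k₁τ) − e^(−k₂τ)).
e^(−k₁τ) = e^(−0.918×4.27) = e^(−3.920) = 0.01984; e^(−k₂τ) = e^(−1.268) = 0.2813.
C_R = 0.918×5.72/(0.297−0.918) × (0.01984−0.2813) = (-8.456)×(-0.2615) = 2.211 mol·L⁻¹.
C_A = C_{A0}e^(−k₁τ) = 0.1135 mol·L⁻¹, so C_S = C_{A0}−C_A−C_R = 3.395 mol·L⁻¹; C_R/C_S = 0.651.

0.651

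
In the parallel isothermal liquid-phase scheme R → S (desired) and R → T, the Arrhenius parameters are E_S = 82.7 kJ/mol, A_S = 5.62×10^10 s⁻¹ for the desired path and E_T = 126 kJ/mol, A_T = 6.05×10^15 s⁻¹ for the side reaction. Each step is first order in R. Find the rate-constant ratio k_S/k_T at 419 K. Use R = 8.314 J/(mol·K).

With equal orders, S_{S/T} = k_S/k_T = (A_S/A_T)·exp[(E_T−E_S)/(RT)].
(E_T−E_S)/(RT) = (126−82.7)×10³/(8.314×419) = 43300/3484 = 12.43.
k_S/k_T = (5.62×10^10/6.05×10^15)·exp(12.43) = 9.289×10^-6 × 2.501×10^5 = 2.32.
Since E_S < E_T, lowering the temperature improves selectivity toward S.

2.32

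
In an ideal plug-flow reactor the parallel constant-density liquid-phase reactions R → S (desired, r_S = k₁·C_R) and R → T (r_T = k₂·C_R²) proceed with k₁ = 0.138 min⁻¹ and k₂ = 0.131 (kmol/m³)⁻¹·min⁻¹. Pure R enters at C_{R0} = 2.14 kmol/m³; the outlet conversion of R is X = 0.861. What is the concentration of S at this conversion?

C_R = C_{R0}(1−X) = 0.2975 kmol/m³.
Along a PFR/batch, dC_S/dC_R = −r_S/(r_S+r_T) = −k₁/(k₁+k₂·C_R).
Integrating from C_{R0} to C_R: C_S = (0.138/0.131)·ln[(0.138+0.131·2.14)/(0.138+0.131·0.297)] = 1.053·ln(0.4183/0.1770) = 0.9063 kmol/m³.

0.906 kmol/m³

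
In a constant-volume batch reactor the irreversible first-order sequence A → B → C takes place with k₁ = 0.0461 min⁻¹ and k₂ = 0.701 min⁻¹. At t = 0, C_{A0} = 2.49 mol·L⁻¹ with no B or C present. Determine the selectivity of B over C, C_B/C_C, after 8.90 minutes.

Solving the coupled first-order balances gives C_B(t) = [k₁/(k₂−k₁)]·C_{A0}·(e^(−k₁t) − e^(−k₂t)).
e^(−k₁t) = e^(−0.0461×8.90) = e^(−0.4103) = 0.6635; e^(−k₂t) = e^(−6.239) = 0.001952.
C_B = 0.0461×2.49/(0.701−0.0461) × (0.6635−0.001952) = 0.1753×0.6615 = 0.1159 mol·L⁻¹.
C_A = C_{A0}e^(−k₁t) = 1.652 mol·L⁻¹, so C_C = C_{A0}−C_A−C_B = 0.7220 mol·L⁻¹; C_B/C_C = 0.161.

0.161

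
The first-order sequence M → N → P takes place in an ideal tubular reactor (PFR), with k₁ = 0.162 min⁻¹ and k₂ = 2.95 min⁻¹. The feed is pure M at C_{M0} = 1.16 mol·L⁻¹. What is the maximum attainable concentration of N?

0.0538 mol·L⁻¹

For a first-order series the maximum intermediate yield is C_{N,max}/C_{M0} = (k₁/k₂)^[k₂/(k₂−k₁)].
= (0.162/2.95)^(2.95/(2.95−0.162)) = (0.05492)^(1.058) = 0.04639.
C_{N,max} = 0.04639×1.16 = 0.0538 mol·L⁻¹.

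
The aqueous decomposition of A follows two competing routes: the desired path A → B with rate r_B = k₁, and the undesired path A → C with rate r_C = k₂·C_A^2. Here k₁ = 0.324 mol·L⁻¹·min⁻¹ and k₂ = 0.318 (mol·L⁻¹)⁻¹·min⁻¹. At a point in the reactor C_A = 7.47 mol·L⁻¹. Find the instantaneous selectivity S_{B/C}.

0.0183

S_{B/C} = r_B/r_C = (k₁)/(k₂·C_A^2) = (k₁/k₂)·C_A^-2.
= (0.324) / (0.318×7.470^2) = 0.3240/17.74 = 0.0183.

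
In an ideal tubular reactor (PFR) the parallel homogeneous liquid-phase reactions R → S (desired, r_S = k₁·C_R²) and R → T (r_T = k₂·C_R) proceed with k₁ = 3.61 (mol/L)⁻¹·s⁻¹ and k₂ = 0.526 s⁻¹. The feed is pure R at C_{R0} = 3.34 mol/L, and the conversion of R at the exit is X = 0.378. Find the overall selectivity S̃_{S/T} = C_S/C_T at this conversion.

C_R = C_{R0}(1−X) = 2.077 mol/L.
Along a PFR/batch, dC_T/dC_R = −r_T/(r_S+r_T) = −k₂/(k₂+k₁·C_R).
Integrating from C_{R0} to C_R: C_T = (0.526/3.61)·ln[(0.526+3.61·3.34)/(0.526+3.61·2.08)] = 0.1457·ln(12.58/8.026) = 0.06553 mol/L.
Then C_S = (C_{R0}−C_R) − C_T = 1.263 − 0.06553 = 1.197 mol/L.
S̃_{S/T} = C_S/C_T = 1.197/0.06553 = 18.3.

18.3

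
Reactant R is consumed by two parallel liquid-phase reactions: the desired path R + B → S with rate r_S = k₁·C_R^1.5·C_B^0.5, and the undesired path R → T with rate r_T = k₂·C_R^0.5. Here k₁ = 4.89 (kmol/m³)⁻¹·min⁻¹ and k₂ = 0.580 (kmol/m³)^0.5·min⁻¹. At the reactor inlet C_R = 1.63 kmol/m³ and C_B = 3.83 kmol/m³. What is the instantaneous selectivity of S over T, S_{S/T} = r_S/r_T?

S_{S/T} = r_S/r_T = (k₁·C_R^1.5·C_B^0.5)/(k₂·C_R^0.5) = (k₁/k₂)·C_R·C_B^0.5.
= (4.89×1.630^1.5×3.830^0.5) / (0.580×1.630^0.5) = 19.92/0.7405 = 26.9.
Since the desired path is higher order in R, keeping C_R high (PFR or concentrated feed) favours S.

26.9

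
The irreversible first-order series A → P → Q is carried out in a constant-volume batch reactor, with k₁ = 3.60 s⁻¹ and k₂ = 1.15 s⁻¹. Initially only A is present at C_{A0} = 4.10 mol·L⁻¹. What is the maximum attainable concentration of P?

2.40 mol·L⁻¹

Evaluating C_P at t_opt = ln(k₂/k₁)/(k₂−k₁) gives C_{P,max}/C_{A0} = (k₁/k₂)^[k₂/(k₂−k₁)].
= (3.60/1.15)^(1.15/(1.15−3.60)) = (3.130)^(-0.4694) = 0.5853.
C_{P,max} = 0.5853×4.10 = 2.40 mol·L⁻¹.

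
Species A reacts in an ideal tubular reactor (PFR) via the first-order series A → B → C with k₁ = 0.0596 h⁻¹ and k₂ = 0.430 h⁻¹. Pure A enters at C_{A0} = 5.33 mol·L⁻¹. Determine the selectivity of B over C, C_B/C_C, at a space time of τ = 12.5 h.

For first-order series with pure A initially, C_B(τ) = k₁C_{A0}/(k₂−k₁)·(e^(−k₁τ) − e^(−k₂τ)).
e^(−k₁τ) = e^(−0.0596×12.5) = e^(−0.7450) = 0.4747; e^(−k₂τ) = e^(−5.375) = 0.004631.
C_B = 0.0596×5.33/(0.430−0.0596) × (0.4747−0.004631) = 0.8576×0.4701 = 0.4032 mol·L⁻¹.
C_A = C_{A0}e^(−k₁τ) = 2.530 mol·L⁻¹, so C_C = C_{A0}−C_A−C_B = 2.396 mol·L⁻¹; C_B/C_C = 0.168.

0.168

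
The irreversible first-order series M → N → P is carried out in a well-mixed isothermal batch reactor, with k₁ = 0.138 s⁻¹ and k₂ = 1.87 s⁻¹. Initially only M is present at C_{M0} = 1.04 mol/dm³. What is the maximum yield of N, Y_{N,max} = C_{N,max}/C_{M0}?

For a first-order series the maximum intermediate yield is C_{N,max}/C_{M0} = (k₁/k₂)^[k₂/(k₂−k₁)].
= (0.138/1.87)^(1.87/(1.87−0.138)) = (0.07380)^(1.080) = 0.05996.

0.0600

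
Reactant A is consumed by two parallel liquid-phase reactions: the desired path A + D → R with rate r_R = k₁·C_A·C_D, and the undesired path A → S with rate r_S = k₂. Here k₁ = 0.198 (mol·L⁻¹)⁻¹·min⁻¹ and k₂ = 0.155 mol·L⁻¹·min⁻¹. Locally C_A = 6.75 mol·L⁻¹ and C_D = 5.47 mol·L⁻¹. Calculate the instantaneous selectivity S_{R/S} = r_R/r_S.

47.2

S_{R/S} = r_R/r_S = (k₁·C_A·C_D)/(k₂) = (k₁/k₂)·C_A·C_D.
= (0.198×6.750×5.470) / (0.155) = 7.311/0.1550 = 47.2.
Since the desired path is higher order in A, keeping C_A high (PFR or concentrated feed) favours R.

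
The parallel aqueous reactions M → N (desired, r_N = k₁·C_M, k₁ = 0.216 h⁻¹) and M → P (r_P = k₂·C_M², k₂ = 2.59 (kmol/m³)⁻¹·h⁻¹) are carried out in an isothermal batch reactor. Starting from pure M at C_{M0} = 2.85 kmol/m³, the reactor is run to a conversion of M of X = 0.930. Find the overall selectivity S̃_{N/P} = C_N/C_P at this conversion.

C_M = C_{M0}(1−X) = 0.1995 kmol/m³.
Along a PFR/batch, dC_N/dC_M = −r_N/(r_N+r_P) = −k₁/(k₁+k₂·C_M).
Integrating from C_{M0} to C_M: C_N = (0.216/2.59)·ln[(0.216+2.59·2.85)/(0.216+2.59·0.199)] = 0.08340·ln(7.598/0.7327) = 0.1951 kmol/m³.
C_P = (C_{M0}−C_M)−C_N = 2.455 kmol/m³; S̃_{N/P} = 0.1951/2.455 = 0.0794.

0.0794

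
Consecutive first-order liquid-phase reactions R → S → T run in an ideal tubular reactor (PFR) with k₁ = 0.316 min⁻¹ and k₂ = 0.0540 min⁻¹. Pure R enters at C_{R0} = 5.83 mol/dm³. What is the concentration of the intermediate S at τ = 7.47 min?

Solving the coupled first-order balances gives C_S(τ) = [k₁/(k₂−k₁)]·C_{R0}·(e^(−k₁τ) − e^(−k₂τ)).
e^(−k₁τ) = e^(−0.316×7.47) = e^(−2.361) = 0.09437; e^(−k₂τ) = e^(−0.4034) = 0.6681.
C_S = 0.316×5.83/(0.0540−0.316) × (0.09437−0.6681) = (-7.032)×(-0.5737) = 4.034 mol/dm³.

4.03 mol/dm³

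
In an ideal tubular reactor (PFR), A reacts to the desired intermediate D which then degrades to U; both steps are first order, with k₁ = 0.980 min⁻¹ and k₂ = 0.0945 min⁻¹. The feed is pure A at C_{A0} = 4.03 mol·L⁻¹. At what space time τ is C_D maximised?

Setting dC_D/dτ = 0 gives τ_opt = ln(k₂/k₁)/(k₂−k₁).
= ln(0.0945/0.980)/(0.0945−0.980) = ln(0.09643)/-0.8855 = -2.339/-0.8855 = 2.64 min.

2.64 min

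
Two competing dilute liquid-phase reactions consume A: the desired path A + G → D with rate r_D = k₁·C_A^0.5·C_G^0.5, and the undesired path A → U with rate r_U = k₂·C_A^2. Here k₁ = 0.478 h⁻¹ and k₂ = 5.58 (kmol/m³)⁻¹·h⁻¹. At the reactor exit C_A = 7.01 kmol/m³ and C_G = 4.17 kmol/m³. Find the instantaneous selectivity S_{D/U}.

S_{D/U} = r_D/r_U = (k₁·C_A^0.5·C_G^0.5)/(k₂·C_A^2) = (k₁/k₂)·C_A^-1.5·C_G^0.5.
= (0.478×7.010^0.5×4.170^0.5) / (5.58×7.010^2) = 2.584/274.2 = 0.00943.
The undesired path is higher order in A, so low C_A (CSTR or dilute feed) favours D.

0.00943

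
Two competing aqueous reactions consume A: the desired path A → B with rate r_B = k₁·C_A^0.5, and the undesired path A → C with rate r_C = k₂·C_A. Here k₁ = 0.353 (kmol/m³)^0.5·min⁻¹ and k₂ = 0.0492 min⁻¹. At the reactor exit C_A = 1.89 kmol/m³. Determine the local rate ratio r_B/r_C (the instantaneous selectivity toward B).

S_{B/C} = r_B/r_C = (k₁·C_A^0.5)/(k₂·C_A) = (k₁/k₂)·C_A^-0.5.
= (0.353×1.890^0.5) / (0.0492×1.890) = 0.4853/0.09299 = 5.22.
The undesired path is higher order in A, so low C_A (CSTR or dilute feed) favours B.

5.22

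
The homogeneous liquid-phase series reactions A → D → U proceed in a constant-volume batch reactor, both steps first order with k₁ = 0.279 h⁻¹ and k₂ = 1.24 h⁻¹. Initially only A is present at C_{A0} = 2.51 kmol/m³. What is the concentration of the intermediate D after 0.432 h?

0.219 kmol/m³

For first-order series with pure A initially, C_D(t) = k₁C_{A0}/(k₂−k₁)·(e^(−k₁t) − e^(−k₂t)).
e^(−k₁t) = e^(−0.279×0.432) = e^(−0.1205) = 0.8865; e^(−k₂t) = e^(−0.5357) = 0.5853.
C_D = 0.279×2.51/(1.24−0.279) × (0.8865−0.5853) = 0.7287×0.3012 = 0.2195 kmol/m³.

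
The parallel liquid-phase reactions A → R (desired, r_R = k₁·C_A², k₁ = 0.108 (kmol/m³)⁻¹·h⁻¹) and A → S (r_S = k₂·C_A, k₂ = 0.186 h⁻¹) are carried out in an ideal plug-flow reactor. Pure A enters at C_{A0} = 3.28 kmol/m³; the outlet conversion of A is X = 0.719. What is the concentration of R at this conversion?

C_A = C_{A0}(1−X) = 0.9217 kmol/m³.
Along a PFR/batch, dC_S/dC_A = −r_S/(r_R+r_S) = −k₂/(k₂+k₁·C_A).
Integrating from C_{A0} to C_A: C_S = (0.186/0.108)·ln[(0.186+0.108·3.28)/(0.186+0.108·0.922)] = 1.722·ln(0.5402/0.2855) = 1.098 kmol/m³.
Then C_R = (C_{A0}−C_A) − C_S = 2.358 − 1.098 = 1.260 kmol/m³.

1.26 kmol/m³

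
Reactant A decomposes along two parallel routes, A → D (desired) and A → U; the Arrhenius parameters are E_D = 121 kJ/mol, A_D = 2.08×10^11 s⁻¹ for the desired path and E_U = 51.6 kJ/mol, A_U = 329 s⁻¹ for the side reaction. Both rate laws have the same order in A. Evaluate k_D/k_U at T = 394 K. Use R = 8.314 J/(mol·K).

0.398

Since both paths have the same order in A, the concentration cancels and S_{D/U} = k_D/k_U = (A_D/A_U)·exp[(E_U−E_D)/(RT)].
(E_U−E_D)/(RT) = (51.6−121)×10³/(8.314×394) = -69400/3276 = -21.19.
k_D/k_U = (2.08×10^11/329)·exp(-21.19) = 6.322×10^8 × 6.294×10^-10 = 0.398.
Since E_D > E_U, raising the temperature improves selectivity toward D.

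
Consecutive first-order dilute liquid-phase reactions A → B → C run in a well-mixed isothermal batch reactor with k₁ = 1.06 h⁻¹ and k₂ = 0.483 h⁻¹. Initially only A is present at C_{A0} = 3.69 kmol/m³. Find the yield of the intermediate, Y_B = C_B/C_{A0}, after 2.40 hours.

0.432

Solving the coupled first-order balances gives C_B(t) = [k₁/(k₂−k₁)]·C_{A0}·(e^(−k₁t) − e^(−k₂t)).
e^(−k₁t) = e^(−1.06×2.40) = e^(−2.544) = 0.07855; e^(−k₂t) = e^(−1.159) = 0.3137.
C_B = 1.06×3.69/(0.483−1.06) × (0.07855−0.3137) = (-6.779)×(-0.2352) = 1.594 kmol/m³.
Y_B = C_B/C_{A0} = 1.594/3.69 = 0.432.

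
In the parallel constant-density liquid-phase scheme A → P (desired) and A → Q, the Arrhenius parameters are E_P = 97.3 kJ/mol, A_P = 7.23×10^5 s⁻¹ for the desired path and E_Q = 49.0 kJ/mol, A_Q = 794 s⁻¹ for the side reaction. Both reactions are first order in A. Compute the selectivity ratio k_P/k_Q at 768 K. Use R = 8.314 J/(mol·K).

0.472

Since both paths have the same order in A, the concentration cancels and S_{P/Q} = k_P/k_Q = (A_P/A_Q)·exp[(E_Q−E_P)/(RT)].
(E_Q−E_P)/(RT) = (49.0−97.3)×10³/(8.314×768) = -48300/6385 = -7.564.
k_P/k_Q = (7.23×10^5/794)·exp(-7.564) = 910.6 × 5.186×10^-4 = 0.472.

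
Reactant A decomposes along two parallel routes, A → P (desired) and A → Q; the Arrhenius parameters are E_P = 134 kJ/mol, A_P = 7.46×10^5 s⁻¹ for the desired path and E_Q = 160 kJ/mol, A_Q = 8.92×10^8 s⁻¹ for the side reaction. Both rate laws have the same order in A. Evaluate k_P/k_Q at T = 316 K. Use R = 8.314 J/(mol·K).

With equal orders, S_{P/Q} = k_P/k_Q = (A_P/A_Q)·exp[(E_Q−E_P)/(RT)].
(E_Q−E_P)/(RT) = (160−134)×10³/(8.314×316) = 26000/2627 = 9.896.
k_P/k_Q = (7.46×10^5/8.92×10^8)·exp(9.896) = 8.363×10^-4 × 19858 = 16.6.
Since E_P < E_Q, lowering the temperature improves selectivity toward P.

16.6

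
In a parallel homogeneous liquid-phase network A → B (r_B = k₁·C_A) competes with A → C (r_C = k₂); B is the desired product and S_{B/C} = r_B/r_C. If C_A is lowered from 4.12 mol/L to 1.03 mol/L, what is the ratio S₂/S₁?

0.250

S_{B/C} = (k₁/k₂)·C_A, so S₂/S₁ = (C_{A,2}/C_{A,1}).
= 1.03/4.12 = 0.250.
Selectivity toward B falls as C_A falls — high-concentration operation is favoured.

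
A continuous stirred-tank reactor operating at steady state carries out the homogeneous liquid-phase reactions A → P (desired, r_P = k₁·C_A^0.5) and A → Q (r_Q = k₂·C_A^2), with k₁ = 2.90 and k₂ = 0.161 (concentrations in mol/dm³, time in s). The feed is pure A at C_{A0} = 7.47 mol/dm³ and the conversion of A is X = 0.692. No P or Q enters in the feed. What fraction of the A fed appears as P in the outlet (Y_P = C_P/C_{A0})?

Exit C_A = C_{A0}(1−X) = 7.47×0.308 = 2.301 mol/dm³.
In a CSTR the entire volume is at exit conditions, so r_P = 2.90×2.301^0.5 = 4.399 and r_Q = 0.161×2.301^2 = 0.8523.
Fraction of consumed A going to P: r_P/(r_P+r_Q) = 0.8377.
C_P = 0.8377·C_{A0}·X = 0.8377×7.47×0.692 = 4.33 mol/dm³; Y_P = C_P/C_{A0} = 0.580.

0.580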